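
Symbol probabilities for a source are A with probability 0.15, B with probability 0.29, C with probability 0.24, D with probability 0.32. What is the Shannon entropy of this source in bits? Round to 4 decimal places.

1.9486 bits

H = −Σ pᵢ log₂ pᵢ.
−0.15·log₂(0.15) = 0.4105
−0.29·log₂(0.29) = 0.5179
−0.24·log₂(0.24) = 0.4941
−0.32·log₂(0.32) = 0.5260
Sum ≈ 1.9486 → 1.9486 bits.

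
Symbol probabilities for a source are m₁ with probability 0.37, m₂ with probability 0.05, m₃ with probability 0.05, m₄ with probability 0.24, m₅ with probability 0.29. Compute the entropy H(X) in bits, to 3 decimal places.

1.975 bits

H = −Σ pᵢ log₂ pᵢ.
−0.37·log₂(0.37) = 0.5307
−0.05·log₂(0.05) = 0.2161
−0.05·log₂(0.05) = 0.2161
−0.24·log₂(0.24) = 0.4941
−0.29·log₂(0.29) = 0.5179
Sum ≈ 1.9750 → 1.975 bits.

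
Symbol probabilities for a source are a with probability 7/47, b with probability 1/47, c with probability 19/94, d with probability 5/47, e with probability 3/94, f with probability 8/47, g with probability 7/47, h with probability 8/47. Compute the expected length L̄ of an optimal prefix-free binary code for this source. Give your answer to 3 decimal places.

Repeatedly combine the two least-probable nodes; the expected code length is the sum of the merged weights.
merge 1/47 + 3/94 → 5/94
merge 5/94 + 5/47 → 15/94
merge 7/47 + 7/47 → 14/47
merge 15/94 + 8/47 → 31/94
merge 8/47 + 19/94 → 35/94
merge 14/47 + 31/94 → 59/94
merge 35/94 + 59/94 → 1
L = 5/94 + 15/94 + 14/47 + 31/94 + 35/94 + 59/94 + 1 = 267/94 ≈ 2.840 bits/symbol.

2.840 bits/symbol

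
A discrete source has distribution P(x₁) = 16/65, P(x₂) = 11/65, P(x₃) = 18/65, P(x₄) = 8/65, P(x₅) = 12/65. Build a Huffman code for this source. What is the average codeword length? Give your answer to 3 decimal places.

Repeatedly combine the two least-probable nodes; the expected code length is the sum of the merged weights.
merge 8/65 + 11/65 → 19/65
merge 12/65 + 16/65 → 28/65
merge 18/65 + 19/65 → 37/65
merge 28/65 + 37/65 → 1
L = 19/65 + 28/65 + 37/65 + 1 = 149/65 ≈ 2.292 bits/symbol.

2.292 bits/symbol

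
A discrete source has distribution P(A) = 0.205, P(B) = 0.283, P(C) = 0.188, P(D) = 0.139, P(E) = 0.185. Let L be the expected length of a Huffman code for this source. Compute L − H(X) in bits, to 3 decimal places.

Entropy H = −Σ p log₂ p ≈ 2.2835 bits.
Huffman merges: 139/1000+37/200→81/250; 47/250+41/200→393/1000; 283/1000+81/250→607/1000; 393/1000+607/1000→1. L = 581/250 ≈ 2.3240.
L − H = 2.3240 − 2.2835 = 0.041 bits.

0.041 bits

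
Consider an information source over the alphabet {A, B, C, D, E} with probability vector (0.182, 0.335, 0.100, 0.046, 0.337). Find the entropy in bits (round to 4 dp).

2.0413 bits

H = −Σ pᵢ log₂ pᵢ.
−0.182·log₂(0.182) = 0.4474
−0.335·log₂(0.335) = 0.5286
−0.100·log₂(0.100) = 0.3322
−0.046·log₂(0.046) = 0.2043
−0.337·log₂(0.337) = 0.5288
Sum ≈ 2.0413 → 2.0413 bits.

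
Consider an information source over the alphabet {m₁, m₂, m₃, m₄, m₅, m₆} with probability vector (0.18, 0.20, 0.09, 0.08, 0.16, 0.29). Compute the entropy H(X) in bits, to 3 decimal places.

H = −Σ pᵢ log₂ pᵢ.
−0.18·log₂(0.18) = 0.4453
−0.20·log₂(0.20) = 0.4644
−0.09·log₂(0.09) = 0.3127
−0.08·log₂(0.08) = 0.2915
−0.16·log₂(0.16) = 0.4230
−0.29·log₂(0.29) = 0.5179
Sum ≈ 2.4548 → 2.455 bits.

2.455 bits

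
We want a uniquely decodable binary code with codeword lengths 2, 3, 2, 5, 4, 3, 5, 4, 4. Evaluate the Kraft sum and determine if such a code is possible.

1; yes

With common denominator 2^5 = 32: Σ 2^(−ℓᵢ) = 8/32 + 4/32 + 8/32 + 1/32 + 2/32 + 4/32 + 1/32 + 2/32 + 2/32 = 32/32 = 1.
Kraft's inequality requires Σ ≤ 1; here Σ = 1 ≤ 1, so such a prefix code exists.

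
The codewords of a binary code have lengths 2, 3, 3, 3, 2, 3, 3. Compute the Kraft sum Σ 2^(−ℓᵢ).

With common denominator 2^3 = 8: Σ 2^(−ℓᵢ) = 2/8 + 1/8 + 1/8 + 1/8 + 2/8 + 1/8 + 1/8 = 9/8 = 1.125.

1.125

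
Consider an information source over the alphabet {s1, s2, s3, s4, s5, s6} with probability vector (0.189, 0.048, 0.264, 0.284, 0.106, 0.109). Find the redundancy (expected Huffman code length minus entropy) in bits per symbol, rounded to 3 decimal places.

0.038 bits

Entropy H = −Σ p log₂ p ≈ 2.3793 bits.
Huffman merges: 6/125+53/500→77/500; 109/1000+77/500→263/1000; 189/1000+263/1000→113/250; 33/125+71/250→137/250; 113/250+137/250→1. L = 2417/1000 ≈ 2.4170.
L − H = 2.4170 − 2.3793 = 0.038 bits.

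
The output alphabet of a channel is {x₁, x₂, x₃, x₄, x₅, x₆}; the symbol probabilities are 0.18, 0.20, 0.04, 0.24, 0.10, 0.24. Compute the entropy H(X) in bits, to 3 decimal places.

2.416 bits

H = −Σ pᵢ log₂ pᵢ.
−0.18·log₂(0.18) = 0.4453
−0.20·log₂(0.20) = 0.4644
−0.04·log₂(0.04) = 0.1858
−0.24·log₂(0.24) = 0.4941
−0.10·log₂(0.10) = 0.3322
−0.24·log₂(0.24) = 0.4941
Sum ≈ 2.4159 → 2.416 bits.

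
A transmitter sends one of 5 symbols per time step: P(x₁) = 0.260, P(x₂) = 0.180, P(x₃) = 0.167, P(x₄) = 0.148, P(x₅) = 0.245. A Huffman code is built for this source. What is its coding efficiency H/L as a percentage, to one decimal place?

Entropy H = −Σ p log₂ p ≈ 2.2869 bits.
Huffman merges: 37/250+167/1000→63/200; 9/50+49/200→17/40; 13/50+63/200→23/40; 17/40+23/40→1. L = 463/200 ≈ 2.3150.
Efficiency = H/L = 2.2869/2.3150 = 98.8%.

98.8%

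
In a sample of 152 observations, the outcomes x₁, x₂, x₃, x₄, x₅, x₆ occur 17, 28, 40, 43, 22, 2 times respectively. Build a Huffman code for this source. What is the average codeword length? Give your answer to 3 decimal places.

Probabilities are the counts divided by 152.
Repeatedly combine the two least-probable nodes; the expected code length is the sum of the merged weights.
merge 1/76 + 17/152 → 1/8
merge 1/8 + 11/76 → 41/152
merge 7/38 + 5/19 → 17/38
merge 41/152 + 43/152 → 21/38
merge 17/38 + 21/38 → 1
L = 1/8 + 41/152 + 17/38 + 21/38 + 1 = 91/38 ≈ 2.395 bits/symbol.

2.395 bits/symbol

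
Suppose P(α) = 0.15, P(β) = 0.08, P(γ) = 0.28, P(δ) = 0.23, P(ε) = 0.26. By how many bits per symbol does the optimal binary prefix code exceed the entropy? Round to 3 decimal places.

Entropy H = −Σ p log₂ p ≈ 2.2092 bits.
Huffman merges: 2/25+3/20→23/100; 23/100+23/100→23/50; 13/50+7/25→27/50; 23/50+27/50→1. L = 223/100 ≈ 2.2300.
L − H = 2.2300 − 2.2092 = 0.021 bits.

0.021 bits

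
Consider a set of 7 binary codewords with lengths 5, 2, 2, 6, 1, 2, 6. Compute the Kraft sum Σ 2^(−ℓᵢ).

With common denominator 2^6 = 64: Σ 2^(−ℓᵢ) = 2/64 + 16/64 + 16/64 + 1/64 + 32/64 + 16/64 + 1/64 = 84/64 = 1.3125.

1.3125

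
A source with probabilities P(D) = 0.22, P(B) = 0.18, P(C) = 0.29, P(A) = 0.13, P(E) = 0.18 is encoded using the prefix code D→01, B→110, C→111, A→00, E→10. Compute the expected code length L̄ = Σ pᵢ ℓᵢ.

L̄ = Σ pᵢ·ℓᵢ = 0.22·2 + 0.18·3 + 0.29·3 + 0.13·2 + 0.18·2 = 2.47 bits/symbol.

2.47 bits/symbol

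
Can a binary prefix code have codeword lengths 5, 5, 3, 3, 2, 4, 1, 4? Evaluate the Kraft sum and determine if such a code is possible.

With common denominator 2^5 = 32: Σ 2^(−ℓᵢ) = 1/32 + 1/32 + 4/32 + 4/32 + 8/32 + 2/32 + 16/32 + 2/32 = 38/32 = 1.1875.
Kraft's inequality requires Σ ≤ 1; here Σ = 1.1875 > 1, so no such prefix code exists.

1.1875; no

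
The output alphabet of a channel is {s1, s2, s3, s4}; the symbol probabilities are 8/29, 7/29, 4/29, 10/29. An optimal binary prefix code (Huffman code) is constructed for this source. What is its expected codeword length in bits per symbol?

2 bits/symbol

Repeatedly combine the two least-probable nodes; the expected code length is the sum of the merged weights.
merge 4/29 + 7/29 → 11/29
merge 8/29 + 10/29 → 18/29
merge 11/29 + 18/29 → 1
L = 11/29 + 18/29 + 1 = 2 bits/symbol.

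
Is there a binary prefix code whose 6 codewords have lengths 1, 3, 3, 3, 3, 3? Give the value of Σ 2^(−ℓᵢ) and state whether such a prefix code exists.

1.125; no

With common denominator 2^3 = 8: Σ 2^(−ℓᵢ) = 4/8 + 1/8 + 1/8 + 1/8 + 1/8 + 1/8 = 9/8 = 1.125.
Kraft's inequality requires Σ ≤ 1; here Σ = 1.125 > 1, so no such prefix code exists.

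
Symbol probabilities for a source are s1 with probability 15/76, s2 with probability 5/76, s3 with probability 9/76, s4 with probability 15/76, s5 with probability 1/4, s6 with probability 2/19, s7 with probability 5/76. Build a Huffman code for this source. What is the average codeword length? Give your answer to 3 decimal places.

Repeatedly combine the two least-probable nodes; the expected code length is the sum of the merged weights.
merge 5/76 + 5/76 → 5/38
merge 2/19 + 9/76 → 17/76
merge 5/38 + 15/76 → 25/76
merge 15/76 + 17/76 → 8/19
merge 1/4 + 25/76 → 11/19
merge 8/19 + 11/19 → 1
L = 5/38 + 17/76 + 25/76 + 8/19 + 11/19 + 1 = 51/19 ≈ 2.684 bits/symbol.

2.684 bits/symbol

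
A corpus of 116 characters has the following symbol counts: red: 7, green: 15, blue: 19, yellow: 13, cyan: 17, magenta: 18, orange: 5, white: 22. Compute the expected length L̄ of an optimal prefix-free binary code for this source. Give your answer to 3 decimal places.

Probabilities are the counts divided by 116.
Repeatedly combine the two least-probable nodes; the expected code length is the sum of the merged weights.
merge 5/116 + 7/116 → 3/29
merge 3/29 + 13/116 → 25/116
merge 15/116 + 17/116 → 8/29
merge 9/58 + 19/116 → 37/116
merge 11/58 + 25/116 → 47/116
merge 8/29 + 37/116 → 69/116
merge 47/116 + 69/116 → 1
L = 3/29 + 25/116 + 8/29 + 37/116 + 47/116 + 69/116 + 1 = 169/58 ≈ 2.914 bits/symbol.

2.914 bits/symbol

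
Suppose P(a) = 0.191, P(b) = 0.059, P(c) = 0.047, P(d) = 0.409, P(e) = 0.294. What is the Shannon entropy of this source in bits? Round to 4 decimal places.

1.9512 bits

H = −Σ pᵢ log₂ pᵢ.
−0.191·log₂(0.191) = 0.4562
−0.059·log₂(0.059) = 0.2409
−0.047·log₂(0.047) = 0.2073
−0.409·log₂(0.409) = 0.5275
−0.294·log₂(0.294) = 0.5192
Sum ≈ 1.9512 → 1.9512 bits.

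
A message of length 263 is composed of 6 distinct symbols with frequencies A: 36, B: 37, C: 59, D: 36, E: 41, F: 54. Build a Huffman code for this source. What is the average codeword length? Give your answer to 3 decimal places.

2.570 bits/symbol

Probabilities are the counts divided by 263.
Repeatedly combine the two least-probable nodes; the expected code length is the sum of the merged weights.
merge 36/263 + 36/263 → 72/263
merge 37/263 + 41/263 → 78/263
merge 54/263 + 59/263 → 113/263
merge 72/263 + 78/263 → 150/263
merge 113/263 + 150/263 → 1
L = 72/263 + 78/263 + 113/263 + 150/263 + 1 = 676/263 ≈ 2.570 bits/symbol.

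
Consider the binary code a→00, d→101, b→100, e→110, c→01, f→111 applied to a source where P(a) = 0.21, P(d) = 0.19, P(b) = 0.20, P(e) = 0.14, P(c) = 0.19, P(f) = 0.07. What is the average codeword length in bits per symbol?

2.6 bits/symbol

L̄ = Σ pᵢ·ℓᵢ = 0.21·2 + 0.19·3 + 0.20·3 + 0.14·3 + 0.19·2 + 0.07·3 = 2.6 bits/symbol.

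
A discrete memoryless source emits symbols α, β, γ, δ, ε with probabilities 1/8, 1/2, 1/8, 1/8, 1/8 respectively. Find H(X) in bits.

2 bits

Each probability is a power of 1/2, so log₂(1/p) is an integer.
H = Σ p·log₂(1/p) = 1/8·3 + 1/2·1 + 1/8·3 + 1/8·3 + 1/8·3 = 2 bits.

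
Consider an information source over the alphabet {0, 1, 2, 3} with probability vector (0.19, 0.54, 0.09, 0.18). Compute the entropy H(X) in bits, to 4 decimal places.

1.6932 bits

H = −Σ pᵢ log₂ pᵢ.
−0.19·log₂(0.19) = 0.4552
−0.54·log₂(0.54) = 0.4800
−0.09·log₂(0.09) = 0.3127
−0.18·log₂(0.18) = 0.4453
Sum ≈ 1.6932 → 1.6932 bits.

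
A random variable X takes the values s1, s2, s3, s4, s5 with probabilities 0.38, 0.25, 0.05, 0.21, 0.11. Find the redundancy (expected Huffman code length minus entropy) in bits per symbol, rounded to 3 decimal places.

0.080 bits

Entropy H = −Σ p log₂ p ≈ 2.0697 bits.
Huffman merges: 1/20+11/100→4/25; 4/25+21/100→37/100; 1/4+37/100→31/50; 19/50+31/50→1. L = 43/20 ≈ 2.1500.
L − H = 2.1500 − 2.0697 = 0.080 bits.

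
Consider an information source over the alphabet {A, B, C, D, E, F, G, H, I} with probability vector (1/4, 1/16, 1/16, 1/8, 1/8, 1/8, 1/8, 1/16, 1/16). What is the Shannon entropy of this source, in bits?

Each probability is a power of 1/2, so log₂(1/p) is an integer.
H = Σ p·log₂(1/p) = 1/4·2 + 1/16·4 + 1/16·4 + 1/8·3 + 1/8·3 + 1/8·3 + 1/8·3 + 1/16·4 + 1/16·4 = 3 bits.

3 bits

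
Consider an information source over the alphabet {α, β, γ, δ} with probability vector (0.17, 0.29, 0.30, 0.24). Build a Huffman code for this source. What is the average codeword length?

2 bits/symbol

Repeatedly combine the two least-probable nodes; the expected code length is the sum of the merged weights.
merge 17/100 + 6/25 → 41/100
merge 29/100 + 3/10 → 59/100
merge 41/100 + 59/100 → 1
L = 41/100 + 59/100 + 1 = 2 bits/symbol.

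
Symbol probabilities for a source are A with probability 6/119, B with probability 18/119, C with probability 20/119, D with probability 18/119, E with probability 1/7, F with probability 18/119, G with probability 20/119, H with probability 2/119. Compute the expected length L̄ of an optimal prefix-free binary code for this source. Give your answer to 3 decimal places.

Repeatedly combine the two least-probable nodes; the expected code length is the sum of the merged weights.
merge 2/119 + 6/119 → 8/119
merge 8/119 + 1/7 → 25/119
merge 18/119 + 18/119 → 36/119
merge 18/119 + 20/119 → 38/119
merge 20/119 + 25/119 → 45/119
merge 36/119 + 38/119 → 74/119
merge 45/119 + 74/119 → 1
L = 8/119 + 25/119 + 36/119 + 38/119 + 45/119 + 74/119 + 1 = 345/119 ≈ 2.899 bits/symbol.

2.899 bits/symbol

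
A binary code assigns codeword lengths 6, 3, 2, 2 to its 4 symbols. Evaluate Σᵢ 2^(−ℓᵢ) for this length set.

0.640625

With common denominator 2^6 = 64: Σ 2^(−ℓᵢ) = 1/64 + 8/64 + 16/64 + 16/64 = 41/64 = 0.640625.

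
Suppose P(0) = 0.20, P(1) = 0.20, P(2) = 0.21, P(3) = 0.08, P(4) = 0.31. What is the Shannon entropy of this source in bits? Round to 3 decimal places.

2.217 bits

H = −Σ pᵢ log₂ pᵢ.
−0.20·log₂(0.20) = 0.4644
−0.20·log₂(0.20) = 0.4644
−0.21·log₂(0.21) = 0.4728
−0.08·log₂(0.08) = 0.2915
−0.31·log₂(0.31) = 0.5238
Sum ≈ 2.2169 → 2.217 bits.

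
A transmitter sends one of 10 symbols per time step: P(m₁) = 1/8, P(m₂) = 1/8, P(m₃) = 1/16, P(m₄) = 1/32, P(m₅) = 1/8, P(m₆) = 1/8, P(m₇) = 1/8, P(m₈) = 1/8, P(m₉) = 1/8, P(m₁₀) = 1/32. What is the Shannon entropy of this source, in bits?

Each probability is a power of 1/2, so log₂(1/p) is an integer.
H = Σ p·log₂(1/p) = 1/8·3 + 1/8·3 + 1/16·4 + 1/32·5 + 1/8·3 + 1/8·3 + 1/8·3 + 1/8·3 + 1/8·3 + 1/32·5 = 3.1875 bits.

3.1875 bits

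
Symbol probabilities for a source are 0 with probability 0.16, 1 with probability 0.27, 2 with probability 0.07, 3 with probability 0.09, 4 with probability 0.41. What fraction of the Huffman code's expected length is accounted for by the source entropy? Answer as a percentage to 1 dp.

Entropy H = −Σ p log₂ p ≈ 2.0416 bits.
Huffman merges: 7/100+9/100→4/25; 4/25+4/25→8/25; 27/100+8/25→59/100; 41/100+59/100→1. L = 207/100 ≈ 2.0700.
Efficiency = H/L = 2.0416/2.0700 = 98.6%.

98.6%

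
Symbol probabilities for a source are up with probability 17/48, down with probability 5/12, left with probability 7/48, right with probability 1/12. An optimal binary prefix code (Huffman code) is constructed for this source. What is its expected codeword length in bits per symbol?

1.8125 bits/symbol

Repeatedly combine the two least-probable nodes; the expected code length is the sum of the merged weights.
merge 1/12 + 7/48 → 11/48
merge 11/48 + 17/48 → 7/12
merge 5/12 + 7/12 → 1
L = 11/48 + 7/12 + 1 = 29/16 = 1.8125 bits/symbol.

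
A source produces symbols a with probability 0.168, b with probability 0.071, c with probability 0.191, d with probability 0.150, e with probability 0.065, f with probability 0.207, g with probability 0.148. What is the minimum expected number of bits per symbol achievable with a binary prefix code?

Repeatedly combine the two least-probable nodes; the expected code length is the sum of the merged weights.
merge 13/200 + 71/1000 → 17/125
merge 17/125 + 37/250 → 71/250
merge 3/20 + 21/125 → 159/500
merge 191/1000 + 207/1000 → 199/500
merge 71/250 + 159/500 → 301/500
merge 199/500 + 301/500 → 1
L = 17/125 + 71/250 + 159/500 + 199/500 + 301/500 + 1 = 1369/500 = 2.738 bits/symbol.

2.738 bits/symbol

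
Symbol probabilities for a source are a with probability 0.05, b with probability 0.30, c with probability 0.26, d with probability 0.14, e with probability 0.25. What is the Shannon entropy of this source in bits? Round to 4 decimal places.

2.1396 bits

H = −Σ pᵢ log₂ pᵢ.
−0.05·log₂(0.05) = 0.2161
−0.30·log₂(0.30) = 0.5211
−0.26·log₂(0.26) = 0.5053
−0.14·log₂(0.14) = 0.3971
−0.25·log₂(0.25) = 0.5000
Sum ≈ 2.1396 → 2.1396 bits.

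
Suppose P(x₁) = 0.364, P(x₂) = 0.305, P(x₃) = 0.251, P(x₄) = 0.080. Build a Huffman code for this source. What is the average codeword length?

Repeatedly combine the two least-probable nodes; the expected code length is the sum of the merged weights.
merge 2/25 + 251/1000 → 331/1000
merge 61/200 + 331/1000 → 159/250
merge 91/250 + 159/250 → 1
L = 331/1000 + 159/250 + 1 = 1967/1000 = 1.967 bits/symbol.

1.967 bits/symbol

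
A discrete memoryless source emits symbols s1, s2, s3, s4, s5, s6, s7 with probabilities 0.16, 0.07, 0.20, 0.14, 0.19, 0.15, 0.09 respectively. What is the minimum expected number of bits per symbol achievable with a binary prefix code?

2.77 bits/symbol

Repeatedly combine the two least-probable nodes; the expected code length is the sum of the merged weights.
merge 7/100 + 9/100 → 4/25
merge 7/50 + 3/20 → 29/100
merge 4/25 + 4/25 → 8/25
merge 19/100 + 1/5 → 39/100
merge 29/100 + 8/25 → 61/100
merge 39/100 + 61/100 → 1
L = 4/25 + 29/100 + 8/25 + 39/100 + 61/100 + 1 = 277/100 = 2.77 bits/symbol.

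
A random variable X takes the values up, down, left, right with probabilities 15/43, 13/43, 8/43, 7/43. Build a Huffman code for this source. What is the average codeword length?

2 bits/symbol

Repeatedly combine the two least-probable nodes; the expected code length is the sum of the merged weights.
merge 7/43 + 8/43 → 15/43
merge 13/43 + 15/43 → 28/43
merge 15/43 + 28/43 → 1
L = 15/43 + 28/43 + 1 = 2 bits/symbol.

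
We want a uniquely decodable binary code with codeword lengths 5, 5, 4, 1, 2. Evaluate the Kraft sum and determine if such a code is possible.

With common denominator 2^5 = 32: Σ 2^(−ℓᵢ) = 1/32 + 1/32 + 2/32 + 16/32 + 8/32 = 28/32 = 0.875.
Kraft's inequality requires Σ ≤ 1; here Σ = 0.875 ≤ 1, so such a prefix code exists.

0.875; yes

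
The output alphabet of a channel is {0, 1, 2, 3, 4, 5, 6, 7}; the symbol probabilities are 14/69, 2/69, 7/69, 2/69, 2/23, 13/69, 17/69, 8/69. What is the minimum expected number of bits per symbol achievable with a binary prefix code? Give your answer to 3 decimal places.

2.754 bits/symbol

Repeatedly combine the two least-probable nodes; the expected code length is the sum of the merged weights.
merge 2/69 + 2/69 → 4/69
merge 4/69 + 2/23 → 10/69
merge 7/69 + 8/69 → 5/23
merge 10/69 + 13/69 → 1/3
merge 14/69 + 5/23 → 29/69
merge 17/69 + 1/3 → 40/69
merge 29/69 + 40/69 → 1
L = 4/69 + 10/69 + 5/23 + 1/3 + 29/69 + 40/69 + 1 = 190/69 ≈ 2.754 bits/symbol.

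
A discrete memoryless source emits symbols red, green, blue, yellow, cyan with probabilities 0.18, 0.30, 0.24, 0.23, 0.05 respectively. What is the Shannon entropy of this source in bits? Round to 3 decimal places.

2.164 bits

H = −Σ pᵢ log₂ pᵢ.
−0.18·log₂(0.18) = 0.4453
−0.30·log₂(0.30) = 0.5211
−0.24·log₂(0.24) = 0.4941
−0.23·log₂(0.23) = 0.4877
−0.05·log₂(0.05) = 0.2161
Sum ≈ 2.1643 → 2.164 bits.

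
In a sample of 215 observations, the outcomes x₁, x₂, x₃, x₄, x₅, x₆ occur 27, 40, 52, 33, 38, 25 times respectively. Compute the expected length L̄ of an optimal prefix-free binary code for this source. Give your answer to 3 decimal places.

Probabilities are the counts divided by 215.
Repeatedly combine the two least-probable nodes; the expected code length is the sum of the merged weights.
merge 5/43 + 27/215 → 52/215
merge 33/215 + 38/215 → 71/215
merge 8/43 + 52/215 → 92/215
merge 52/215 + 71/215 → 123/215
merge 92/215 + 123/215 → 1
L = 52/215 + 71/215 + 92/215 + 123/215 + 1 = 553/215 ≈ 2.572 bits/symbol.

2.572 bits/symbol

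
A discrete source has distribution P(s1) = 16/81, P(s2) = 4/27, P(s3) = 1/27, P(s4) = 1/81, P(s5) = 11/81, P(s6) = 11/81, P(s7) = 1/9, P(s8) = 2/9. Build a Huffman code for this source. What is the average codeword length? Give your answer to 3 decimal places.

Repeatedly combine the two least-probable nodes; the expected code length is the sum of the merged weights.
merge 1/81 + 1/27 → 4/81
merge 4/81 + 1/9 → 13/81
merge 11/81 + 11/81 → 22/81
merge 4/27 + 13/81 → 25/81
merge 16/81 + 2/9 → 34/81
merge 22/81 + 25/81 → 47/81
merge 34/81 + 47/81 → 1
L = 4/81 + 13/81 + 22/81 + 25/81 + 34/81 + 47/81 + 1 = 226/81 ≈ 2.790 bits/symbol.

2.790 bits/symbol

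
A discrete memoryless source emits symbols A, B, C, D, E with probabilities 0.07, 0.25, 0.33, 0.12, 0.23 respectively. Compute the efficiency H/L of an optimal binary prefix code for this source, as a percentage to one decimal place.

98.2%

Entropy H = −Σ p log₂ p ≈ 2.1511 bits.
Huffman merges: 7/100+3/25→19/100; 19/100+23/100→21/50; 1/4+33/100→29/50; 21/50+29/50→1. L = 219/100 ≈ 2.1900.
Efficiency = H/L = 2.1511/2.1900 = 98.2%.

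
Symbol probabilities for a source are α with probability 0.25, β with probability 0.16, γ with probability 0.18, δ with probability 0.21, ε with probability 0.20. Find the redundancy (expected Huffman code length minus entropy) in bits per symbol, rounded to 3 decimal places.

Entropy H = −Σ p log₂ p ≈ 2.3055 bits.
Huffman merges: 4/25+9/50→17/50; 1/5+21/100→41/100; 1/4+17/50→59/100; 41/100+59/100→1. L = 117/50 ≈ 2.3400.
L − H = 2.3400 − 2.3055 = 0.034 bits.

0.034 bits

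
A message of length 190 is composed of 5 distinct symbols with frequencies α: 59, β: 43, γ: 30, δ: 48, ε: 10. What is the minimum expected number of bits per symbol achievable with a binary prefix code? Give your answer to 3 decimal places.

2.211 bits/symbol

Probabilities are the counts divided by 190.
Repeatedly combine the two least-probable nodes; the expected code length is the sum of the merged weights.
merge 1/19 + 3/19 → 4/19
merge 4/19 + 43/190 → 83/190
merge 24/95 + 59/190 → 107/190
merge 83/190 + 107/190 → 1
L = 4/19 + 83/190 + 107/190 + 1 = 42/19 ≈ 2.211 bits/symbol.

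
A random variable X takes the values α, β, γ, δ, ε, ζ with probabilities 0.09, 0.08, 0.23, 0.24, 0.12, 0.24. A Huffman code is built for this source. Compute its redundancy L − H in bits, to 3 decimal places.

0.013 bits

Entropy H = −Σ p log₂ p ≈ 2.4472 bits.
Huffman merges: 2/25+9/100→17/100; 3/25+17/100→29/100; 23/100+6/25→47/100; 6/25+29/100→53/100; 47/100+53/100→1. L = 123/50 ≈ 2.4600.
L − H = 2.4600 − 2.4472 = 0.013 bits.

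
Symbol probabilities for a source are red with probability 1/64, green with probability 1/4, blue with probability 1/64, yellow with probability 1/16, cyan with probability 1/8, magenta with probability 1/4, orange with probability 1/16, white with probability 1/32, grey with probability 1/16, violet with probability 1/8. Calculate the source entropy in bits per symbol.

Each probability is a power of 1/2, so log₂(1/p) is an integer.
H = Σ p·log₂(1/p) = 1/64·6 + 1/4·2 + 1/64·6 + 1/16·4 + 1/8·3 + 1/4·2 + 1/16·4 + 1/32·5 + 1/16·4 + 1/8·3 = 2.84375 bits.

2.84375 bits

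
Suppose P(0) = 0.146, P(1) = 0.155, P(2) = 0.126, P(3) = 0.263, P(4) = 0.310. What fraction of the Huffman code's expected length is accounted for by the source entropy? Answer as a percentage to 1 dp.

Entropy H = −Σ p log₂ p ≈ 2.2293 bits.
Huffman merges: 63/500+73/500→34/125; 31/200+263/1000→209/500; 34/125+31/100→291/500; 209/500+291/500→1. L = 284/125 ≈ 2.2720.
Efficiency = H/L = 2.2293/2.2720 = 98.1%.

98.1%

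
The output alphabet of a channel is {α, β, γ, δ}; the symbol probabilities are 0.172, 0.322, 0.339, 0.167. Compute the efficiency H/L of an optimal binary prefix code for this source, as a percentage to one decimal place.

96.2%

Entropy H = −Σ p log₂ p ≈ 1.9235 bits.
Huffman merges: 167/1000+43/250→339/1000; 161/500+339/1000→661/1000; 339/1000+661/1000→1. L = 2 ≈ 2.0000.
Efficiency = H/L = 1.9235/2.0000 = 96.2%.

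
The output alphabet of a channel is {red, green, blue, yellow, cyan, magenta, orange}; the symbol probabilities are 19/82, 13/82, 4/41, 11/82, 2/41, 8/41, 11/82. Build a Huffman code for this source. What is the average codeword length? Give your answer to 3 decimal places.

2.720 bits/symbol

Repeatedly combine the two least-probable nodes; the expected code length is the sum of the merged weights.
merge 2/41 + 4/41 → 6/41
merge 11/82 + 11/82 → 11/41
merge 6/41 + 13/82 → 25/82
merge 8/41 + 19/82 → 35/82
merge 11/41 + 25/82 → 47/82
merge 35/82 + 47/82 → 1
L = 6/41 + 11/41 + 25/82 + 35/82 + 47/82 + 1 = 223/82 ≈ 2.720 bits/symbol.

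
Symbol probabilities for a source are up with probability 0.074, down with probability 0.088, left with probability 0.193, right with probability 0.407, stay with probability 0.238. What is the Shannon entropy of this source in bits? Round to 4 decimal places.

2.0653 bits

H = −Σ pᵢ log₂ pᵢ.
−0.074·log₂(0.074) = 0.2780
−0.088·log₂(0.088) = 0.3086
−0.193·log₂(0.193) = 0.4581
−0.407·log₂(0.407) = 0.5278
−0.238·log₂(0.238) = 0.4929
Sum ≈ 2.0653 → 2.0653 bits.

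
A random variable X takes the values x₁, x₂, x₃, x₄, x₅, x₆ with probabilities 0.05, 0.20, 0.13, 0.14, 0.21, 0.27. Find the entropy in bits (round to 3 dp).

2.443 bits

H = −Σ pᵢ log₂ pᵢ.
−0.05·log₂(0.05) = 0.2161
−0.20·log₂(0.20) = 0.4644
−0.13·log₂(0.13) = 0.3826
−0.14·log₂(0.14) = 0.3971
−0.21·log₂(0.21) = 0.4728
−0.27·log₂(0.27) = 0.5100
Sum ≈ 2.4431 → 2.443 bits.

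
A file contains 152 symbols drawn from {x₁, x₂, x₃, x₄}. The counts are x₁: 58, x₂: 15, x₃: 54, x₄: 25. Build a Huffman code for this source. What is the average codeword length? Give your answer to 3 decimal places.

Probabilities are the counts divided by 152.
Repeatedly combine the two least-probable nodes; the expected code length is the sum of the merged weights.
merge 15/152 + 25/152 → 5/19
merge 5/19 + 27/76 → 47/76
merge 29/76 + 47/76 → 1
L = 5/19 + 47/76 + 1 = 143/76 ≈ 1.882 bits/symbol.

1.882 bits/symbol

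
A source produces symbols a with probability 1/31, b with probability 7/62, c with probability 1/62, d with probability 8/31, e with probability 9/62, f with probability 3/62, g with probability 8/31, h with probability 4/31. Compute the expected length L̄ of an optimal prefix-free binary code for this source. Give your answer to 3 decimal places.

2.629 bits/symbol

Repeatedly combine the two least-probable nodes; the expected code length is the sum of the merged weights.
merge 1/62 + 1/31 → 3/62
merge 3/62 + 3/62 → 3/31
merge 3/31 + 7/62 → 13/62
merge 4/31 + 9/62 → 17/62
merge 13/62 + 8/31 → 29/62
merge 8/31 + 17/62 → 33/62
merge 29/62 + 33/62 → 1
L = 3/62 + 3/31 + 13/62 + 17/62 + 29/62 + 33/62 + 1 = 163/62 ≈ 2.629 bits/symbol.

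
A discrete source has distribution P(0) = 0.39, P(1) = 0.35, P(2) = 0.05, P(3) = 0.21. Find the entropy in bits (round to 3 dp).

H = −Σ pᵢ log₂ pᵢ.
−0.39·log₂(0.39) = 0.5298
−0.35·log₂(0.35) = 0.5301
−0.05·log₂(0.05) = 0.2161
−0.21·log₂(0.21) = 0.4728
Sum ≈ 1.7488 → 1.749 bits.

1.749 bits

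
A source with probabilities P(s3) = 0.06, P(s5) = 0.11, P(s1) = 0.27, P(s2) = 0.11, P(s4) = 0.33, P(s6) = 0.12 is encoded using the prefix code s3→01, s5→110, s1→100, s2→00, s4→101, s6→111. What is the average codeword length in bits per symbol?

L̄ = Σ pᵢ·ℓᵢ = 0.06·2 + 0.11·3 + 0.27·3 + 0.11·2 + 0.33·3 + 0.12·3 = 2.83 bits/symbol.

2.83 bits/symbol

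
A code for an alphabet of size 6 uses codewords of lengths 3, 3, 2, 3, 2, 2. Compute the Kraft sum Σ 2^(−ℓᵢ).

With common denominator 2^3 = 8: Σ 2^(−ℓᵢ) = 1/8 + 1/8 + 2/8 + 1/8 + 2/8 + 2/8 = 9/8 = 1.125.

1.125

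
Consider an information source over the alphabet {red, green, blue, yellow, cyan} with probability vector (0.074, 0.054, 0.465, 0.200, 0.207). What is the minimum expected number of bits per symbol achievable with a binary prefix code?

1.991 bits/symbol

Repeatedly combine the two least-probable nodes; the expected code length is the sum of the merged weights.
merge 27/500 + 37/500 → 16/125
merge 16/125 + 1/5 → 41/125
merge 207/1000 + 41/125 → 107/200
merge 93/200 + 107/200 → 1
L = 16/125 + 41/125 + 107/200 + 1 = 1991/1000 = 1.991 bits/symbol.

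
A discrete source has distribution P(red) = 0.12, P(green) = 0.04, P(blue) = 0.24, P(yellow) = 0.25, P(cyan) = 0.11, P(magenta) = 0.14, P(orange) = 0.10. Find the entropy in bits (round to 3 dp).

2.627 bits

H = −Σ pᵢ log₂ pᵢ.
−0.12·log₂(0.12) = 0.3671
−0.04·log₂(0.04) = 0.1858
−0.24·log₂(0.24) = 0.4941
−0.25·log₂(0.25) = 0.5000
−0.11·log₂(0.11) = 0.3503
−0.14·log₂(0.14) = 0.3971
−0.10·log₂(0.10) = 0.3322
Sum ≈ 2.6265 → 2.627 bits.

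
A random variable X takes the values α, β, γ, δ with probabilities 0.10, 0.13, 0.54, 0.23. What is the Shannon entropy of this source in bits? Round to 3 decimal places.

1.683 bits

H = −Σ pᵢ log₂ pᵢ.
−0.10·log₂(0.10) = 0.3322
−0.13·log₂(0.13) = 0.3826
−0.54·log₂(0.54) = 0.4800
−0.23·log₂(0.23) = 0.4877
Sum ≈ 1.6825 → 1.683 bits.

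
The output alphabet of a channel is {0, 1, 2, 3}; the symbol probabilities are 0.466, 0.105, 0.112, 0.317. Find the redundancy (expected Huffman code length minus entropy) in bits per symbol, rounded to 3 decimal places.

0.017 bits

Entropy H = −Σ p log₂ p ≈ 1.7339 bits.
Huffman merges: 21/200+14/125→217/1000; 217/1000+317/1000→267/500; 233/500+267/500→1. L = 1751/1000 ≈ 1.7510.
L − H = 1.7510 − 1.7339 = 0.017 bits.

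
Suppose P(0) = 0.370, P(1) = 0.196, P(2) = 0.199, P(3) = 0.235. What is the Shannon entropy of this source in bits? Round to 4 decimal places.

H = −Σ pᵢ log₂ pᵢ.
−0.370·log₂(0.370) = 0.5307
−0.196·log₂(0.196) = 0.4608
−0.199·log₂(0.199) = 0.4635
−0.235·log₂(0.235) = 0.4910
Sum ≈ 1.9460 → 1.9460 bits.

1.9460 bits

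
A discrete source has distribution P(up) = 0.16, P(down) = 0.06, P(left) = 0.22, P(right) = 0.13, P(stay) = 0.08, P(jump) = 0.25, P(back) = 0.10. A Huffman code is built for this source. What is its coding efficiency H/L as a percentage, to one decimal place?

99.4%

Entropy H = −Σ p log₂ p ≈ 2.6535 bits.
Huffman merges: 3/50+2/25→7/50; 1/10+13/100→23/100; 7/50+4/25→3/10; 11/50+23/100→9/20; 1/4+3/10→11/20; 9/20+11/20→1. L = 267/100 ≈ 2.6700.
Efficiency = H/L = 2.6535/2.6700 = 99.4%.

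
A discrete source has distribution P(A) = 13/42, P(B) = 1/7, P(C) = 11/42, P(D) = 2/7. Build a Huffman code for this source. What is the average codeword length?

2 bits/symbol

Repeatedly combine the two least-probable nodes; the expected code length is the sum of the merged weights.
merge 1/7 + 11/42 → 17/42
merge 2/7 + 13/42 → 25/42
merge 17/42 + 25/42 → 1
L = 17/42 + 25/42 + 1 = 2 bits/symbol.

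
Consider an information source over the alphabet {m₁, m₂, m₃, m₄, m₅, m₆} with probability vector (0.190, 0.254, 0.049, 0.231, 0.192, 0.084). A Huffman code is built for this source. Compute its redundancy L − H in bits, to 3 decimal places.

Entropy H = −Σ p log₂ p ≈ 2.4162 bits.
Huffman merges: 49/1000+21/250→133/1000; 133/1000+19/100→323/1000; 24/125+231/1000→423/1000; 127/500+323/1000→577/1000; 423/1000+577/1000→1. L = 307/125 ≈ 2.4560.
L − H = 2.4560 − 2.4162 = 0.040 bits.

0.040 bits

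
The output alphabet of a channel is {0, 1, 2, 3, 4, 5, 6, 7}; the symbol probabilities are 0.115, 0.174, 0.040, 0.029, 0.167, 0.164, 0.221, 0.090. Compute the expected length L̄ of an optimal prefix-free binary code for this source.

2.833 bits/symbol

Repeatedly combine the two least-probable nodes; the expected code length is the sum of the merged weights.
merge 29/1000 + 1/25 → 69/1000
merge 69/1000 + 9/100 → 159/1000
merge 23/200 + 159/1000 → 137/500
merge 41/250 + 167/1000 → 331/1000
merge 87/500 + 221/1000 → 79/200
merge 137/500 + 331/1000 → 121/200
merge 79/200 + 121/200 → 1
L = 69/1000 + 159/1000 + 137/500 + 331/1000 + 79/200 + 121/200 + 1 = 2833/1000 = 2.833 bits/symbol.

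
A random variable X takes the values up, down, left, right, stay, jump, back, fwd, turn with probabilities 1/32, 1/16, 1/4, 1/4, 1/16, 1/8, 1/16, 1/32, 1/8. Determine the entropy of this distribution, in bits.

Each probability is a power of 1/2, so log₂(1/p) is an integer.
H = Σ p·log₂(1/p) = 1/32·5 + 1/16·4 + 1/4·2 + 1/4·2 + 1/16·4 + 1/8·3 + 1/16·4 + 1/32·5 + 1/8·3 = 2.8125 bits.

2.8125 bits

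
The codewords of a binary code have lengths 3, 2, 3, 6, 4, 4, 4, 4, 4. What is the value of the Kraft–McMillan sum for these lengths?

0.828125

With common denominator 2^6 = 64: Σ 2^(−ℓᵢ) = 8/64 + 16/64 + 8/64 + 1/64 + 4/64 + 4/64 + 4/64 + 4/64 + 4/64 = 53/64 = 0.828125.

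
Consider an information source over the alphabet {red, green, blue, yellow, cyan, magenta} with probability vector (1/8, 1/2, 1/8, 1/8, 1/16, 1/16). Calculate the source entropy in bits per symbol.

2.125 bits

Each probability is a power of 1/2, so log₂(1/p) is an integer.
H = Σ p·log₂(1/p) = 1/8·3 + 1/2·1 + 1/8·3 + 1/8·3 + 1/16·4 + 1/16·4 = 2.125 bits.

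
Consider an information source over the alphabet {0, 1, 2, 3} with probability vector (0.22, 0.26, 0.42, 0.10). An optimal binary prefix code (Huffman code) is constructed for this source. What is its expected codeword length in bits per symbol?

Repeatedly combine the two least-probable nodes; the expected code length is the sum of the merged weights.
merge 1/10 + 11/50 → 8/25
merge 13/50 + 8/25 → 29/50
merge 21/50 + 29/50 → 1
L = 8/25 + 29/50 + 1 = 19/10 = 1.9 bits/symbol.

1.9 bits/symbol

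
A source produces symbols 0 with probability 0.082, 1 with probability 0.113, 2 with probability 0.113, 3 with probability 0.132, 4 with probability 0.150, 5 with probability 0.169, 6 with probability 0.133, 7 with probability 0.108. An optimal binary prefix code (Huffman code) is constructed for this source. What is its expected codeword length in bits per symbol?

3 bits/symbol

Repeatedly combine the two least-probable nodes; the expected code length is the sum of the merged weights.
merge 41/500 + 27/250 → 19/100
merge 113/1000 + 113/1000 → 113/500
merge 33/250 + 133/1000 → 53/200
merge 3/20 + 169/1000 → 319/1000
merge 19/100 + 113/500 → 52/125
merge 53/200 + 319/1000 → 73/125
merge 52/125 + 73/125 → 1
L = 19/100 + 113/500 + 53/200 + 319/1000 + 52/125 + 73/125 + 1 = 3 bits/symbol.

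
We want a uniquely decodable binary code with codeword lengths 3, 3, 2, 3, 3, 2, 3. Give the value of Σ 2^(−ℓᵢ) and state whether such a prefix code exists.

With common denominator 2^3 = 8: Σ 2^(−ℓᵢ) = 1/8 + 1/8 + 2/8 + 1/8 + 1/8 + 2/8 + 1/8 = 9/8 = 1.125.
Kraft's inequality requires Σ ≤ 1; here Σ = 1.125 > 1, so no such prefix code exists.

1.125; no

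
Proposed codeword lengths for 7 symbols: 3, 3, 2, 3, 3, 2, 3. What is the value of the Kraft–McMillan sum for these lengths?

1.125

With common denominator 2^3 = 8: Σ 2^(−ℓᵢ) = 1/8 + 1/8 + 2/8 + 1/8 + 1/8 + 2/8 + 1/8 = 9/8 = 1.125.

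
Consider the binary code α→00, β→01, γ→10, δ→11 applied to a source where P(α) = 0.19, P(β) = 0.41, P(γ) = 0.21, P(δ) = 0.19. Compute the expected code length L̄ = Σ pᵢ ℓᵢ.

2 bits/symbol

L̄ = Σ pᵢ·ℓᵢ = 0.19·2 + 0.41·2 + 0.21·2 + 0.19·2 = 2 bits/symbol.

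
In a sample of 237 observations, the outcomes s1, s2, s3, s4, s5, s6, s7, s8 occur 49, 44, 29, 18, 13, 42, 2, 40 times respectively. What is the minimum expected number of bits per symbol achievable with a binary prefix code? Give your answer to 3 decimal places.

2.810 bits/symbol

Probabilities are the counts divided by 237.
Repeatedly combine the two least-probable nodes; the expected code length is the sum of the merged weights.
merge 2/237 + 13/237 → 5/79
merge 5/79 + 6/79 → 11/79
merge 29/237 + 11/79 → 62/237
merge 40/237 + 14/79 → 82/237
merge 44/237 + 49/237 → 31/79
merge 62/237 + 82/237 → 48/79
merge 31/79 + 48/79 → 1
L = 5/79 + 11/79 + 62/237 + 82/237 + 31/79 + 48/79 + 1 = 222/79 ≈ 2.810 bits/symbol.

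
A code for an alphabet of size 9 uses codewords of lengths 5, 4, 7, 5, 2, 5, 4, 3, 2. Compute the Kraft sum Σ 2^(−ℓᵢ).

0.8515625

With common denominator 2^7 = 128: Σ 2^(−ℓᵢ) = 4/128 + 8/128 + 1/128 + 4/128 + 32/128 + 4/128 + 8/128 + 16/128 + 32/128 = 109/128 = 0.8515625.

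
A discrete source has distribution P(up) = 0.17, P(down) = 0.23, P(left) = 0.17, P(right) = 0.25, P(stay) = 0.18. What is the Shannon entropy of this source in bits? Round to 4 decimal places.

2.3021 bits

H = −Σ pᵢ log₂ pᵢ.
−0.17·log₂(0.17) = 0.4346
−0.23·log₂(0.23) = 0.4877
−0.17·log₂(0.17) = 0.4346
−0.25·log₂(0.25) = 0.5000
−0.18·log₂(0.18) = 0.4453
Sum ≈ 2.3021 → 2.3021 bits.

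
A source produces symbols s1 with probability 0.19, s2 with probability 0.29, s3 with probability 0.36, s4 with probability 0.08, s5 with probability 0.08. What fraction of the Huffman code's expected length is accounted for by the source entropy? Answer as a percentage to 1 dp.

Entropy H = −Σ p log₂ p ≈ 2.0868 bits.
Huffman merges: 2/25+2/25→4/25; 4/25+19/100→7/20; 29/100+7/20→16/25; 9/25+16/25→1. L = 43/20 ≈ 2.1500.
Efficiency = H/L = 2.0868/2.1500 = 97.1%.

97.1%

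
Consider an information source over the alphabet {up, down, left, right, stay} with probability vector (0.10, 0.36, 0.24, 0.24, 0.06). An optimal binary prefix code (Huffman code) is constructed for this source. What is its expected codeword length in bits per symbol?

Repeatedly combine the two least-probable nodes; the expected code length is the sum of the merged weights.
merge 3/50 + 1/10 → 4/25
merge 4/25 + 6/25 → 2/5
merge 6/25 + 9/25 → 3/5
merge 2/5 + 3/5 → 1
L = 4/25 + 2/5 + 3/5 + 1 = 54/25 = 2.16 bits/symbol.

2.16 bits/symbol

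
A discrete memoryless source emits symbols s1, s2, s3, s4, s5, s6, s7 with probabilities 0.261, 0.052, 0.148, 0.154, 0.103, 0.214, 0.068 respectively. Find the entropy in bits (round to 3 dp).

2.629 bits

H = −Σ pᵢ log₂ pᵢ.
−0.261·log₂(0.261) = 0.5058
−0.052·log₂(0.052) = 0.2218
−0.148·log₂(0.148) = 0.4079
−0.154·log₂(0.154) = 0.4156
−0.103·log₂(0.103) = 0.3378
−0.214·log₂(0.214) = 0.4760
−0.068·log₂(0.068) = 0.2637
Sum ≈ 2.6287 → 2.629 bits.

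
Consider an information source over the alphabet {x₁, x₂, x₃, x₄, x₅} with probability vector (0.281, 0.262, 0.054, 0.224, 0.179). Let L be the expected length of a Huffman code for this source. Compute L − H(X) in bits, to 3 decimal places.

0.057 bits

Entropy H = −Σ p log₂ p ≈ 2.1760 bits.
Huffman merges: 27/500+179/1000→233/1000; 28/125+233/1000→457/1000; 131/500+281/1000→543/1000; 457/1000+543/1000→1. L = 2233/1000 ≈ 2.2330.
L − H = 2.2330 − 2.1760 = 0.057 bits.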